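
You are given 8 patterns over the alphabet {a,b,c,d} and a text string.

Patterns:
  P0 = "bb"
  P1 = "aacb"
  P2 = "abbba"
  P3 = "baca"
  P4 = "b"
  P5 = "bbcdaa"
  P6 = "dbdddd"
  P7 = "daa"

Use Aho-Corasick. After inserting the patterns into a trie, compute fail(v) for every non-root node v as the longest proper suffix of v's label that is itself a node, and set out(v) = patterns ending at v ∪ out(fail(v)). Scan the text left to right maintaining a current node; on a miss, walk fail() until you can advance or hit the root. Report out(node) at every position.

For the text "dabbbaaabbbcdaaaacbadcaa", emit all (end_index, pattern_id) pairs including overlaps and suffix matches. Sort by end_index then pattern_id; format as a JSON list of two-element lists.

Build:
Trie (insert patterns):
  0='ε' goto a→3 b→1 d→18
  1='b' goto a→11 b→2  ←P4
  2='bb' goto c→14  ←P0
  3='a' goto a→4 b→7
  4='aa' goto c→5
  5='aac' goto b→6
  6='aacb' goto ·  ←P1
  7='ab' goto b→8
  8='abb' goto b→9
  9='abbb' goto a→10
  10='abbba' goto ·  ←P2
  11='ba' goto c→12
  12='bac' goto a→13
  13='baca' goto ·  ←P3
  14='bbc' goto d→15
  15='bbcd' goto a→16
  16='bbcda' goto a→17
  17='bbcdaa' goto ·  ←P5
  18='d' goto a→24 b→19
  19='db' goto d→20
  20='dbd' goto d→21
  21='dbdd' goto d→22
  22='dbddd' goto d→23
  23='dbdddd' goto ·  ←P6
  24='da' goto a→25
  25='daa' goto ·  ←P7

Failure links (BFS by depth):
  n1('b'): parent n0 fail=0; on 'b' 0 → fail=0;  out {4}∪∅={4}
  n3('a'): parent n0 fail=0; on 'a' 0 → fail=0;  out ∅∪∅=∅
  n18('d'): parent n0 fail=0; on 'd' 0 → fail=0;  out ∅∪∅=∅
  n2('bb'): parent n1 fail=0; on 'b' 0 → fail=1;  out {0}∪{4}={0,4}
  n4('aa'): parent n3 fail=0; on 'a' 0 → fail=3;  out ∅∪∅=∅
  n7('ab'): parent n3 fail=0; on 'b' 0 → fail=1;  out ∅∪{4}={4}
  n11('ba'): parent n1 fail=0; on 'a' 0 → fail=3;  out ∅∪∅=∅
  n19('db'): parent n18 fail=0; on 'b' 0 → fail=1;  out ∅∪{4}={4}
  n24('da'): parent n18 fail=0; on 'a' 0 → fail=3;  out ∅∪∅=∅
  n5('aac'): parent n4 fail=3; on 'c' 3→0 → fail=0;  out ∅∪∅=∅
  n8('abb'): parent n7 fail=1; on 'b' 1 → fail=2;  out ∅∪{0,4}={0,4}
  n12('bac'): parent n11 fail=3; on 'c' 3→0 → fail=0;  out ∅∪∅=∅
  n14('bbc'): parent n2 fail=1; on 'c' 1→0 → fail=0;  out ∅∪∅=∅
  n20('dbd'): parent n19 fail=1; on 'd' 1→0 → fail=18;  out ∅∪∅=∅
  n25('daa'): parent n24 fail=3; on 'a' 3 → fail=4;  out {7}∪∅={7}
  n6('aacb'): parent n5 fail=0; on 'b' 0 → fail=1;  out {1}∪{4}={1,4}
  n9('abbb'): parent n8 fail=2; on 'b' 2→1 → fail=2;  out ∅∪{0,4}={0,4}
  n13('baca'): parent n12 fail=0; on 'a' 0 → fail=3;  out {3}∪∅={3}
  n15('bbcd'): parent n14 fail=0; on 'd' 0 → fail=18;  out ∅∪∅=∅
  n21('dbdd'): parent n20 fail=18; on 'd' 18→0 → fail=18;  out ∅∪∅=∅
  n10('abbba'): parent n9 fail=2; on 'a' 2→1 → fail=11;  out {2}∪∅={2}
  n16('bbcda'): parent n15 fail=18; on 'a' 18 → fail=24;  out ∅∪∅=∅
  n22('dbddd'): parent n21 fail=18; on 'd' 18→0 → fail=18;  out ∅∪∅=∅
  n17('bbcdaa'): parent n16 fail=24; on 'a' 24 → fail=25;  out {5}∪{7}={5,7}
  n23('dbdddd'): parent n22 fail=18; on 'd' 18→0 → fail=18;  out {6}∪∅={6}

Run:
i=0 'd': node 0→18
i=1 'a': node 18→24
i=2 'b': node 24→7 (fail-walked)  emit P4@[2:2]
i=3 'b': node 7→8  emit P0@[2:3],P4@[3:3]
i=4 'b': node 8→9  emit P0@[3:4],P4@[4:4]
i=5 'a': node 9→10  emit P2@[1:5]
i=6 'a': node 10→4 (fail-walked)
i=7 'a': node 4→4 (fail-walked)
i=8 'b': node 4→7 (fail-walked)  emit P4@[8:8]
i=9 'b': node 7→8  emit P0@[8:9],P4@[9:9]
i=10 'b': node 8→9  emit P0@[9:10],P4@[10:10]
i=11 'c': node 9→14 (fail-walked)
i=12 'd': node 14→15
i=13 'a': node 15→16
i=14 'a': node 16→17  emit P5@[9:14],P7@[12:14]
i=15 'a': node 17→4 (fail-walked)
i=16 'a': node 4→4 (fail-walked)
i=17 'c': node 4→5
i=18 'b': node 5→6  emit P1@[15:18],P4@[18:18]
i=19 'a': node 6→11 (fail-walked)
i=20 'd': node 11→18 (fail-walked)
i=21 'c': node 18→0 (fail-walked)
i=22 'a': node 0→3
i=23 'a': node 3→4

Result: [[2,4],[3,0],[3,4],[4,0],[4,4],[5,2],[8,4],[9,0],[9,4],[10,0],[10,4],[14,5],[14,7],[18,1],[18,4]]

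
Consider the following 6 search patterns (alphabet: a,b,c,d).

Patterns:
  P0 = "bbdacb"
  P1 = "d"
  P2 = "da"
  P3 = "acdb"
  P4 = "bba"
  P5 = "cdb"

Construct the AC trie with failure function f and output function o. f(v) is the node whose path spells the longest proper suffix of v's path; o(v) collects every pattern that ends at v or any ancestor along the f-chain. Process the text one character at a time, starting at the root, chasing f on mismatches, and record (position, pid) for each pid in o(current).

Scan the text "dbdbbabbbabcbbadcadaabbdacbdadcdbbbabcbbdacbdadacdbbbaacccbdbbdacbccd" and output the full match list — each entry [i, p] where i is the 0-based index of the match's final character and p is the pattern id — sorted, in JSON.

Build:
Trie nodes:
  0='ε' goto a→9 b→1 c→14 d→7
  1='b' goto b→2
  2='bb' goto a→13 d→3
  3='bbd' goto a→4
  4='bbda' goto c→5
  5='bbdac' goto b→6
  6='bbdacb' goto ·  ←P0
  7='d' goto a→8  ←P1
  8='da' goto ·  ←P2
  9='a' goto c→10
  10='ac' goto d→11
  11='acd' goto b→12
  12='acdb' goto ·  ←P3
  13='bba' goto ·  ←P4
  14='c' goto d→15
  15='cd' goto b→16
  16='cdb' goto ·  ←P5

Failure links (BFS by depth):
  n1('b'): parent n0 fail=0; on 'b' 0 → fail=0;  out ∅∪∅=∅
  n7('d'): parent n0 fail=0; on 'd' 0 → fail=0;  out {1}∪∅={1}
  n9('a'): parent n0 fail=0; on 'a' 0 → fail=0;  out ∅∪∅=∅
  n14('c'): parent n0 fail=0; on 'c' 0 → fail=0;  out ∅∪∅=∅
  n2('bb'): parent n1 fail=0; on 'b' 0 → fail=1;  out ∅∪∅=∅
  n8('da'): parent n7 fail=0; on 'a' 0 → fail=9;  out {2}∪∅={2}
  n10('ac'): parent n9 fail=0; on 'c' 0 → fail=14;  out ∅∪∅=∅
  n15('cd'): parent n14 fail=0; on 'd' 0 → fail=7;  out ∅∪{1}={1}
  n3('bbd'): parent n2 fail=1; on 'd' 1→0 → fail=7;  out ∅∪{1}={1}
  n11('acd'): parent n10 fail=14; on 'd' 14 → fail=15;  out ∅∪{1}={1}
  n13('bba'): parent n2 fail=1; on 'a' 1→0 → fail=9;  out {4}∪∅={4}
  n16('cdb'): parent n15 fail=7; on 'b' 7→0 → fail=1;  out {5}∪∅={5}
  n4('bbda'): parent n3 fail=7; on 'a' 7 → fail=8;  out ∅∪{2}={2}
  n12('acdb'): parent n11 fail=15; on 'b' 15 → fail=16;  out {3}∪{5}={3,5}
  n5('bbdac'): parent n4 fail=8; on 'c' 8→9 → fail=10;  out ∅∪∅=∅
  n6('bbdacb'): parent n5 fail=10; on 'b' 10→14→0 → fail=1;  out {0}∪∅={0}

Scan:
i=0 'd': node 0→7  emit P1@[0:0]
i=1 'b': node 7→1 (via fail)
i=2 'd': node 1→7 (via fail)  emit P1@[2:2]
i=3 'b': node 7→1 (via fail)
i=4 'b': node 1→2
i=5 'a': node 2→13  emit P4@[3:5]
i=6 'b': node 13→1 (via fail)
i=7 'b': node 1→2
i=8 'b': node 2→2 (via fail)
i=9 'a': node 2→13  emit P4@[7:9]
i=10 'b': node 13→1 (via fail)
i=11 'c': node 1→14 (via fail)
i=12 'b': node 14→1 (via fail)
i=13 'b': node 1→2
i=14 'a': node 2→13  emit P4@[12:14]
i=15 'd': node 13→7 (via fail)  emit P1@[15:15]
i=16 'c': node 7→14 (via fail)
i=17 'a': node 14→9 (via fail)
i=18 'd': node 9→7 (via fail)  emit P1@[18:18]
i=19 'a': node 7→8  emit P2@[18:19]
i=20 'a': node 8→9 (via fail)
i=21 'b': node 9→1 (via fail)
i=22 'b': node 1→2
i=23 'd': node 2→3  emit P1@[23:23]
i=24 'a': node 3→4  emit P2@[23:24]
i=25 'c': node 4→5
i=26 'b': node 5→6  emit P0@[21:26]
i=27 'd': node 6→7 (via fail)  emit P1@[27:27]
i=28 'a': node 7→8  emit P2@[27:28]
i=29 'd': node 8→7 (via fail)  emit P1@[29:29]
i=30 'c': node 7→14 (via fail)
i=31 'd': node 14→15  emit P1@[31:31]
i=32 'b': node 15→16  emit P5@[30:32]
i=33 'b': node 16→2 (via fail)
i=34 'b': node 2→2 (via fail)
i=35 'a': node 2→13  emit P4@[33:35]
i=36 'b': node 13→1 (via fail)
i=37 'c': node 1→14 (via fail)
i=38 'b': node 14→1 (via fail)
i=39 'b': node 1→2
i=40 'd': node 2→3  emit P1@[40:40]
i=41 'a': node 3→4  emit P2@[40:41]
i=42 'c': node 4→5
i=43 'b': node 5→6  emit P0@[38:43]
i=44 'd': node 6→7 (via fail)  emit P1@[44:44]
i=45 'a': node 7→8  emit P2@[44:45]
i=46 'd': node 8→7 (via fail)  emit P1@[46:46]
i=47 'a': node 7→8  emit P2@[46:47]
i=48 'c': node 8→10 (via fail)
i=49 'd': node 10→11  emit P1@[49:49]
i=50 'b': node 11→12  emit P3@[47:50],P5@[48:50]
i=51 'b': node 12→2 (via fail)
i=52 'b': node 2→2 (via fail)
i=53 'a': node 2→13  emit P4@[51:53]
i=54 'a': node 13→9 (via fail)
i=55 'c': node 9→10
i=56 'c': node 10→14 (via fail)
i=57 'c': node 14→14 (via fail)
i=58 'b': node 14→1 (via fail)
i=59 'd': node 1→7 (via fail)  emit P1@[59:59]
i=60 'b': node 7→1 (via fail)
i=61 'b': node 1→2
i=62 'd': node 2→3  emit P1@[62:62]
i=63 'a': node 3→4  emit P2@[62:63]
i=64 'c': node 4→5
i=65 'b': node 5→6  emit P0@[60:65]
i=66 'c': node 6→14 (via fail)
i=67 'c': node 14→14 (via fail)
i=68 'd': node 14→15  emit P1@[68:68]

Matches: [[0,1],[2,1],[5,4],[9,4],[14,4],[15,1],[18,1],[19,2],[23,1],[24,2],[26,0],[27,1],[28,2],[29,1],[31,1],[32,5],[35,4],[40,1],[41,2],[43,0],[44,1],[45,2],[46,1],[47,2],[49,1],[50,3],[50,5],[53,4],[59,1],[62,1],[63,2],[65,0],[68,1]]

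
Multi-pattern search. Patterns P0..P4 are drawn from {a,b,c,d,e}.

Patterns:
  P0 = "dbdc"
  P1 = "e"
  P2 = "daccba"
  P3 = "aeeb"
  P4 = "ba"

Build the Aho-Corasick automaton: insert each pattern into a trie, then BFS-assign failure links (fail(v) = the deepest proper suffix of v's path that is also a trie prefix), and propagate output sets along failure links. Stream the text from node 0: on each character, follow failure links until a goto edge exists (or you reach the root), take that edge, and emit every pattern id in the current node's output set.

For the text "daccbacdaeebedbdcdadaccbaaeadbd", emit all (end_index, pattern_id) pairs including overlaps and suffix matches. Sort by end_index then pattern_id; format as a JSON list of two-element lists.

Build:
Trie nodes:
  n0 'ε': a→11 b→15 d→1 e→5
  n1 'd': a→6 b→2
  n2 'db': d→3
  n3 'dbd': c→4
  n4 'dbdc': ·  [P0 ends]
  n5 'e': ·  [P1 ends]
  n6 'da': c→7
  n7 'dac': c→8
  n8 'dacc': b→9
  n9 'daccb': a→10
  n10 'daccba': ·  [P2 ends]
  n11 'a': e→12
  n12 'ae': e→13
  n13 'aee': b→14
  n14 'aeeb': ·  [P3 ends]
  n15 'b': a→16
  n16 'ba': ·  [P4 ends]

BFS fail/out derivation:
  fail(1) 'd': from fail(0)=0 chase 'd': 0 ⇒ 0;  out=∅∪out(0)=∅
  fail(5) 'e': from fail(0)=0 chase 'e': 0 ⇒ 0;  out={1}∪out(0)={1}
  fail(11) 'a': from fail(0)=0 chase 'a': 0 ⇒ 0;  out=∅∪out(0)=∅
  fail(15) 'b': from fail(0)=0 chase 'b': 0 ⇒ 0;  out=∅∪out(0)=∅
  fail(2) 'db': from fail(1)=0 chase 'b': 0 ⇒ 15;  out=∅∪out(15)=∅
  fail(6) 'da': from fail(1)=0 chase 'a': 0 ⇒ 11;  out=∅∪out(11)=∅
  fail(12) 'ae': from fail(11)=0 chase 'e': 0 ⇒ 5;  out=∅∪out(5)={1}
  fail(16) 'ba': from fail(15)=0 chase 'a': 0 ⇒ 11;  out={4}∪out(11)={4}
  fail(3) 'dbd': from fail(2)=15 chase 'd': 15→0 ⇒ 1;  out=∅∪out(1)=∅
  fail(7) 'dac': from fail(6)=11 chase 'c': 11→0 ⇒ 0;  out=∅∪out(0)=∅
  fail(13) 'aee': from fail(12)=5 chase 'e': 5→0 ⇒ 5;  out=∅∪out(5)={1}
  fail(4) 'dbdc': from fail(3)=1 chase 'c': 1→0 ⇒ 0;  out={0}∪out(0)={0}
  fail(8) 'dacc': from fail(7)=0 chase 'c': 0 ⇒ 0;  out=∅∪out(0)=∅
  fail(14) 'aeeb': from fail(13)=5 chase 'b': 5→0 ⇒ 15;  out={3}∪out(15)={3}
  fail(9) 'daccb': from fail(8)=0 chase 'b': 0 ⇒ 15;  out=∅∪out(15)=∅
  fail(10) 'daccba': from fail(9)=15 chase 'a': 15 ⇒ 16;  out={2}∪out(16)={2,4}

Scan:
[0] read 'd'  n0⇒n1
[1] read 'a'  n1⇒n6
[2] read 'c'  n6⇒n7
[3] read 'c'  n7⇒n8
[4] read 'b'  n8⇒n9
[5] read 'a'  n9⇒n10  → match P2@[0:5],P4@[4:5]
[6] read 'c'  n10⇒n0 (via fail)
[7] read 'd'  n0⇒n1
[8] read 'a'  n1⇒n6
[9] read 'e'  n6⇒n12 (via fail)  → match P1@[9:9]
[10] read 'e'  n12⇒n13  → match P1@[10:10]
[11] read 'b'  n13⇒n14  → match P3@[8:11]
[12] read 'e'  n14⇒n5 (via fail)  → match P1@[12:12]
[13] read 'd'  n5⇒n1 (via fail)
[14] read 'b'  n1⇒n2
[15] read 'd'  n2⇒n3
[16] read 'c'  n3⇒n4  → match P0@[13:16]
[17] read 'd'  n4⇒n1 (via fail)
[18] read 'a'  n1⇒n6
[19] read 'd'  n6⇒n1 (via fail)
[20] read 'a'  n1⇒n6
[21] read 'c'  n6⇒n7
[22] read 'c'  n7⇒n8
[23] read 'b'  n8⇒n9
[24] read 'a'  n9⇒n10  → match P2@[19:24],P4@[23:24]
[25] read 'a'  n10⇒n11 (via fail)
[26] read 'e'  n11⇒n12  → match P1@[26:26]
[27] read 'a'  n12⇒n11 (via fail)
[28] read 'd'  n11⇒n1 (via fail)
[29] read 'b'  n1⇒n2
[30] read 'd'  n2⇒n3

Result: [[5,2],[5,4],[9,1],[10,1],[11,3],[12,1],[16,0],[24,2],[24,4],[26,1]]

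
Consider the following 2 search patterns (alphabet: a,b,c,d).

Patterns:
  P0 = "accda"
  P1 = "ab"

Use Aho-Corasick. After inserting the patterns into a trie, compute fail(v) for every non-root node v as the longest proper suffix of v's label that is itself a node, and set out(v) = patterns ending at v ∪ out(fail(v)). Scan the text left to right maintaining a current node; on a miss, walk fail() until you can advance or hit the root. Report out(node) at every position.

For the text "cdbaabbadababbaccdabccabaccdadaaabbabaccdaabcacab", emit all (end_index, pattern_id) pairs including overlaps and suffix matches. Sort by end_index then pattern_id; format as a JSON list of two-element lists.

Build automaton:
Trie nodes:
  n0 'ε': a→1
  n1 'a': b→6 c→2
  n2 'ac': c→3
  n3 'acc': d→4
  n4 'accd': a→5
  n5 'accda': ·  [P0 ends]
  n6 'ab': ·  [P1 ends]

BFS fail/out derivation:
  n1('a'): parent n0 fail=0; on 'a' 0 → fail=0;  out ∅∪∅=∅
  n2('ac'): parent n1 fail=0; on 'c' 0 → fail=0;  out ∅∪∅=∅
  n6('ab'): parent n1 fail=0; on 'b' 0 → fail=0;  out {1}∪∅={1}
  n3('acc'): parent n2 fail=0; on 'c' 0 → fail=0;  out ∅∪∅=∅
  n4('accd'): parent n3 fail=0; on 'd' 0 → fail=0;  out ∅∪∅=∅
  n5('accda'): parent n4 fail=0; on 'a' 0 → fail=1;  out {0}∪∅={0}

Run:
i=0 'c': node 0→0
i=1 'd': node 0→0
i=2 'b': node 0→0
i=3 'a': node 0→1
i=4 'a': node 1→1 ·f
i=5 'b': node 1→6  ** P1@[4:5]
i=6 'b': node 6→0 ·f
i=7 'a': node 0→1
i=8 'd': node 1→0 ·f
i=9 'a': node 0→1
i=10 'b': node 1→6  ** P1@[9:10]
i=11 'a': node 6→1 ·f
i=12 'b': node 1→6  ** P1@[11:12]
i=13 'b': node 6→0 ·f
i=14 'a': node 0→1
i=15 'c': node 1→2
i=16 'c': node 2→3
i=17 'd': node 3→4
i=18 'a': node 4→5  ** P0@[14:18]
i=19 'b': node 5→6 ·f  ** P1@[18:19]
i=20 'c': node 6→0 ·f
i=21 'c': node 0→0
i=22 'a': node 0→1
i=23 'b': node 1→6  ** P1@[22:23]
i=24 'a': node 6→1 ·f
i=25 'c': node 1→2
i=26 'c': node 2→3
i=27 'd': node 3→4
i=28 'a': node 4→5  ** P0@[24:28]
i=29 'd': node 5→0 ·f
i=30 'a': node 0→1
i=31 'a': node 1→1 ·f
i=32 'a': node 1→1 ·f
i=33 'b': node 1→6  ** P1@[32:33]
i=34 'b': node 6→0 ·f
i=35 'a': node 0→1
i=36 'b': node 1→6  ** P1@[35:36]
i=37 'a': node 6→1 ·f
i=38 'c': node 1→2
i=39 'c': node 2→3
i=40 'd': node 3→4
i=41 'a': node 4→5  ** P0@[37:41]
i=42 'a': node 5→1 ·f
i=43 'b': node 1→6  ** P1@[42:43]
i=44 'c': node 6→0 ·f
i=45 'a': node 0→1
i=46 'c': node 1→2
i=47 'a': node 2→1 ·f
i=48 'b': node 1→6  ** P1@[47:48]

All matches (sorted): [[5,1],[10,1],[12,1],[18,0],[19,1],[23,1],[28,0],[33,1],[36,1],[41,0],[43,1],[48,1]]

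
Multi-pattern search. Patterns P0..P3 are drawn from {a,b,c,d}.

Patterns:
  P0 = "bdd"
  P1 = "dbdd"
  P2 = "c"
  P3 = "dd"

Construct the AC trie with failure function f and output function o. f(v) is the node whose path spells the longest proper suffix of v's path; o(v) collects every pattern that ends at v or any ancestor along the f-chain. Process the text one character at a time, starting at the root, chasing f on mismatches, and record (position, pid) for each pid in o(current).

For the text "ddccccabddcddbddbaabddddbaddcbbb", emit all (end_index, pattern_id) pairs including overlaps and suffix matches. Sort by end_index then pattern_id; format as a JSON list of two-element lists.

Construct AC machine:
Trie (insert patterns):
  0='ε' goto b→1 c→8 d→4
  1='b' goto d→2
  2='bd' goto d→3
  3='bdd' goto ·  ←P0
  4='d' goto b→5 d→9
  5='db' goto d→6
  6='dbd' goto d→7
  7='dbdd' goto ·  ←P1
  8='c' goto ·  ←P2
  9='dd' goto ·  ←P3

Failure links (BFS by depth):
  n1('b'): parent n0 fail=0; on 'b' 0 → fail=0;  out ∅∪∅=∅
  n4('d'): parent n0 fail=0; on 'd' 0 → fail=0;  out ∅∪∅=∅
  n8('c'): parent n0 fail=0; on 'c' 0 → fail=0;  out {2}∪∅={2}
  n2('bd'): parent n1 fail=0; on 'd' 0 → fail=4;  out ∅∪∅=∅
  n5('db'): parent n4 fail=0; on 'b' 0 → fail=1;  out ∅∪∅=∅
  n9('dd'): parent n4 fail=0; on 'd' 0 → fail=4;  out {3}∪∅={3}
  n3('bdd'): parent n2 fail=4; on 'd' 4 → fail=9;  out {0}∪{3}={0,3}
  n6('dbd'): parent n5 fail=1; on 'd' 1 → fail=2;  out ∅∪∅=∅
  n7('dbdd'): parent n6 fail=2; on 'd' 2 → fail=3;  out {1}∪{0,3}={0,1,3}

Scan:
pos 0 'd': at 4
pos 1 'd': at 9  → match P3@[0:1]
pos 2 'c': at 8 (via fail)  → match P2@[2:2]
pos 3 'c': at 8 (via fail)  → match P2@[3:3]
pos 4 'c': at 8 (via fail)  → match P2@[4:4]
pos 5 'c': at 8 (via fail)  → match P2@[5:5]
pos 6 'a': at 0 (via fail)
pos 7 'b': at 1
pos 8 'd': at 2
pos 9 'd': at 3  → match P0@[7:9],P3@[8:9]
pos 10 'c': at 8 (via fail)  → match P2@[10:10]
pos 11 'd': at 4 (via fail)
pos 12 'd': at 9  → match P3@[11:12]
pos 13 'b': at 5 (via fail)
pos 14 'd': at 6
pos 15 'd': at 7  → match P0@[13:15],P1@[12:15],P3@[14:15]
pos 16 'b': at 5 (via fail)
pos 17 'a': at 0 (via fail)
pos 18 'a': at 0
pos 19 'b': at 1
pos 20 'd': at 2
pos 21 'd': at 3  → match P0@[19:21],P3@[20:21]
pos 22 'd': at 9 (via fail)  → match P3@[21:22]
pos 23 'd': at 9 (via fail)  → match P3@[22:23]
pos 24 'b': at 5 (via fail)
pos 25 'a': at 0 (via fail)
pos 26 'd': at 4
pos 27 'd': at 9  → match P3@[26:27]
pos 28 'c': at 8 (via fail)  → match P2@[28:28]
pos 29 'b': at 1 (via fail)
pos 30 'b': at 1 (via fail)
pos 31 'b': at 1 (via fail)

Matches: [[1,3],[2,2],[3,2],[4,2],[5,2],[9,0],[9,3],[10,2],[12,3],[15,0],[15,1],[15,3],[21,0],[21,3],[22,3],[23,3],[27,3],[28,2]]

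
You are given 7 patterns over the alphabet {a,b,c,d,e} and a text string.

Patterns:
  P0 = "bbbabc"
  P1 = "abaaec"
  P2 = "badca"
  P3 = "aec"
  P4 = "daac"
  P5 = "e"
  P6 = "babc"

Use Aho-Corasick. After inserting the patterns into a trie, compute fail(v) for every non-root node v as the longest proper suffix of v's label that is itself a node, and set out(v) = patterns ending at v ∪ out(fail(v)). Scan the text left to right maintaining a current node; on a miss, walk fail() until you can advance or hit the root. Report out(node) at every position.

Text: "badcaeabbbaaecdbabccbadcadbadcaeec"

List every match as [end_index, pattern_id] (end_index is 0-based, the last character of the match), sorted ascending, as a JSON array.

Construct AC machine:
Trie nodes:
  0='ε' goto a→7 b→1 d→19 e→23
  1='b' goto a→13 b→2
  2='bb' goto b→3
  3='bbb' goto a→4
  4='bbba' goto b→5
  5='bbbab' goto c→6
  6='bbbabc' goto ·  ←P0
  7='a' goto b→8 e→17
  8='ab' goto a→9
  9='aba' goto a→10
  10='abaa' goto e→11
  11='abaae' goto c→12
  12='abaaec' goto ·  ←P1
  13='ba' goto b→24 d→14
  14='bad' goto c→15
  15='badc' goto a→16
  16='badca' goto ·  ←P2
  17='ae' goto c→18
  18='aec' goto ·  ←P3
  19='d' goto a→20
  20='da' goto a→21
  21='daa' goto c→22
  22='daac' goto ·  ←P4
  23='e' goto ·  ←P5
  24='bab' goto c→25
  25='babc' goto ·  ←P6

Failure links (BFS by depth):
  fail(1) 'b': from fail(0)=0 chase 'b': 0 ⇒ 0;  out=∅∪out(0)=∅
  fail(7) 'a': from fail(0)=0 chase 'a': 0 ⇒ 0;  out=∅∪out(0)=∅
  fail(19) 'd': from fail(0)=0 chase 'd': 0 ⇒ 0;  out=∅∪out(0)=∅
  fail(23) 'e': from fail(0)=0 chase 'e': 0 ⇒ 0;  out={5}∪out(0)={5}
  fail(2) 'bb': from fail(1)=0 chase 'b': 0 ⇒ 1;  out=∅∪out(1)=∅
  fail(8) 'ab': from fail(7)=0 chase 'b': 0 ⇒ 1;  out=∅∪out(1)=∅
  fail(13) 'ba': from fail(1)=0 chase 'a': 0 ⇒ 7;  out=∅∪out(7)=∅
  fail(17) 'ae': from fail(7)=0 chase 'e': 0 ⇒ 23;  out=∅∪out(23)={5}
  fail(20) 'da': from fail(19)=0 chase 'a': 0 ⇒ 7;  out=∅∪out(7)=∅
  fail(3) 'bbb': from fail(2)=1 chase 'b': 1 ⇒ 2;  out=∅∪out(2)=∅
  fail(9) 'aba': from fail(8)=1 chase 'a': 1 ⇒ 13;  out=∅∪out(13)=∅
  fail(14) 'bad': from fail(13)=7 chase 'd': 7→0 ⇒ 19;  out=∅∪out(19)=∅
  fail(18) 'aec': from fail(17)=23 chase 'c': 23→0 ⇒ 0;  out={3}∪out(0)={3}
  fail(21) 'daa': from fail(20)=7 chase 'a': 7→0 ⇒ 7;  out=∅∪out(7)=∅
  fail(24) 'bab': from fail(13)=7 chase 'b': 7 ⇒ 8;  out=∅∪out(8)=∅
  fail(4) 'bbba': from fail(3)=2 chase 'a': 2→1 ⇒ 13;  out=∅∪out(13)=∅
  fail(10) 'abaa': from fail(9)=13 chase 'a': 13→7→0 ⇒ 7;  out=∅∪out(7)=∅
  fail(15) 'badc': from fail(14)=19 chase 'c': 19→0 ⇒ 0;  out=∅∪out(0)=∅
  fail(22) 'daac': from fail(21)=7 chase 'c': 7→0 ⇒ 0;  out={4}∪out(0)={4}
  fail(25) 'babc': from fail(24)=8 chase 'c': 8→1→0 ⇒ 0;  out={6}∪out(0)={6}
  fail(5) 'bbbab': from fail(4)=13 chase 'b': 13 ⇒ 24;  out=∅∪out(24)=∅
  fail(11) 'abaae': from fail(10)=7 chase 'e': 7 ⇒ 17;  out=∅∪out(17)={5}
  fail(16) 'badca': from fail(15)=0 chase 'a': 0 ⇒ 7;  out={2}∪out(7)={2}
  fail(6) 'bbbabc': from fail(5)=24 chase 'c': 24 ⇒ 25;  out={0}∪out(25)={0,6}
  fail(12) 'abaaec': from fail(11)=17 chase 'c': 17 ⇒ 18;  out={1}∪out(18)={1,3}

Scan:
pos 0 'b': at 1
pos 1 'a': at 13
pos 2 'd': at 14
pos 3 'c': at 15
pos 4 'a': at 16  → match P2@[0:4]
pos 5 'e': at 17 (fail-walked)  → match P5@[5:5]
pos 6 'a': at 7 (fail-walked)
pos 7 'b': at 8
pos 8 'b': at 2 (fail-walked)
pos 9 'b': at 3
pos 10 'a': at 4
pos 11 'a': at 7 (fail-walked)
pos 12 'e': at 17  → match P5@[12:12]
pos 13 'c': at 18  → match P3@[11:13]
pos 14 'd': at 19 (fail-walked)
pos 15 'b': at 1 (fail-walked)
pos 16 'a': at 13
pos 17 'b': at 24
pos 18 'c': at 25  → match P6@[15:18]
pos 19 'c': at 0 (fail-walked)
pos 20 'b': at 1
pos 21 'a': at 13
pos 22 'd': at 14
pos 23 'c': at 15
pos 24 'a': at 16  → match P2@[20:24]
pos 25 'd': at 19 (fail-walked)
pos 26 'b': at 1 (fail-walked)
pos 27 'a': at 13
pos 28 'd': at 14
pos 29 'c': at 15
pos 30 'a': at 16  → match P2@[26:30]
pos 31 'e': at 17 (fail-walked)  → match P5@[31:31]
pos 32 'e': at 23 (fail-walked)  → match P5@[32:32]
pos 33 'c': at 0 (fail-walked)

Result: [[4,2],[5,5],[12,5],[13,3],[18,6],[24,2],[30,2],[31,5],[32,5]]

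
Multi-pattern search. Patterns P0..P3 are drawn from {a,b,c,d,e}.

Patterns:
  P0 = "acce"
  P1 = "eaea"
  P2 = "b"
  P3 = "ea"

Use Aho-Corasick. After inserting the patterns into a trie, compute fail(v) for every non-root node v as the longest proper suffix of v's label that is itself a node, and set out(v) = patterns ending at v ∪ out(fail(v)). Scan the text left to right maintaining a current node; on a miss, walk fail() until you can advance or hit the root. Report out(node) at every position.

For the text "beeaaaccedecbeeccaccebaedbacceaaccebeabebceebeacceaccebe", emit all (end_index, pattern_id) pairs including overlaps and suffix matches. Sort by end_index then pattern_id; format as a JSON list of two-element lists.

Build automaton:
Trie (insert patterns):
  0='ε' goto a→1 b→9 e→5
  1='a' goto c→2
  2='ac' goto c→3
  3='acc' goto e→4
  4='acce' goto ·  [P0 ends]
  5='e' goto a→6
  6='ea' goto e→7  [P3 ends]
  7='eae' goto a→8
  8='eaea' goto ·  [P1 ends]
  9='b' goto ·  [P2 ends]

Failure links (BFS by depth):
  fail(1) 'a': from fail(0)=0 chase 'a': 0 ⇒ 0;  out=∅∪out(0)=∅
  fail(5) 'e': from fail(0)=0 chase 'e': 0 ⇒ 0;  out=∅∪out(0)=∅
  fail(9) 'b': from fail(0)=0 chase 'b': 0 ⇒ 0;  out={2}∪out(0)={2}
  fail(2) 'ac': from fail(1)=0 chase 'c': 0 ⇒ 0;  out=∅∪out(0)=∅
  fail(6) 'ea': from fail(5)=0 chase 'a': 0 ⇒ 1;  out={3}∪out(1)={3}
  fail(3) 'acc': from fail(2)=0 chase 'c': 0 ⇒ 0;  out=∅∪out(0)=∅
  fail(7) 'eae': from fail(6)=1 chase 'e': 1→0 ⇒ 5;  out=∅∪out(5)=∅
  fail(4) 'acce': from fail(3)=0 chase 'e': 0 ⇒ 5;  out={0}∪out(5)={0}
  fail(8) 'eaea': from fail(7)=5 chase 'a': 5 ⇒ 6;  out={1}∪out(6)={1,3}

Scan:
pos 0 'b': at 9  ** P2@[0:0]
pos 1 'e': at 5 ·f
pos 2 'e': at 5 ·f
pos 3 'a': at 6  ** P3@[2:3]
pos 4 'a': at 1 ·f
pos 5 'a': at 1 ·f
pos 6 'c': at 2
pos 7 'c': at 3
pos 8 'e': at 4  ** P0@[5:8]
pos 9 'd': at 0 ·f
pos 10 'e': at 5
pos 11 'c': at 0 ·f
pos 12 'b': at 9  ** P2@[12:12]
pos 13 'e': at 5 ·f
pos 14 'e': at 5 ·f
pos 15 'c': at 0 ·f
pos 16 'c': at 0
pos 17 'a': at 1
pos 18 'c': at 2
pos 19 'c': at 3
pos 20 'e': at 4  ** P0@[17:20]
pos 21 'b': at 9 ·f  ** P2@[21:21]
pos 22 'a': at 1 ·f
pos 23 'e': at 5 ·f
pos 24 'd': at 0 ·f
pos 25 'b': at 9  ** P2@[25:25]
pos 26 'a': at 1 ·f
pos 27 'c': at 2
pos 28 'c': at 3
pos 29 'e': at 4  ** P0@[26:29]
pos 30 'a': at 6 ·f  ** P3@[29:30]
pos 31 'a': at 1 ·f
pos 32 'c': at 2
pos 33 'c': at 3
pos 34 'e': at 4  ** P0@[31:34]
pos 35 'b': at 9 ·f  ** P2@[35:35]
pos 36 'e': at 5 ·f
pos 37 'a': at 6  ** P3@[36:37]
pos 38 'b': at 9 ·f  ** P2@[38:38]
pos 39 'e': at 5 ·f
pos 40 'b': at 9 ·f  ** P2@[40:40]
pos 41 'c': at 0 ·f
pos 42 'e': at 5
pos 43 'e': at 5 ·f
pos 44 'b': at 9 ·f  ** P2@[44:44]
pos 45 'e': at 5 ·f
pos 46 'a': at 6  ** P3@[45:46]
pos 47 'c': at 2 ·f
pos 48 'c': at 3
pos 49 'e': at 4  ** P0@[46:49]
pos 50 'a': at 6 ·f  ** P3@[49:50]
pos 51 'c': at 2 ·f
pos 52 'c': at 3
pos 53 'e': at 4  ** P0@[50:53]
pos 54 'b': at 9 ·f  ** P2@[54:54]
pos 55 'e': at 5 ·f

Result: [[0,2],[3,3],[8,0],[12,2],[20,0],[21,2],[25,2],[29,0],[30,3],[34,0],[35,2],[37,3],[38,2],[40,2],[44,2],[46,3],[49,0],[50,3],[53,0],[54,2]]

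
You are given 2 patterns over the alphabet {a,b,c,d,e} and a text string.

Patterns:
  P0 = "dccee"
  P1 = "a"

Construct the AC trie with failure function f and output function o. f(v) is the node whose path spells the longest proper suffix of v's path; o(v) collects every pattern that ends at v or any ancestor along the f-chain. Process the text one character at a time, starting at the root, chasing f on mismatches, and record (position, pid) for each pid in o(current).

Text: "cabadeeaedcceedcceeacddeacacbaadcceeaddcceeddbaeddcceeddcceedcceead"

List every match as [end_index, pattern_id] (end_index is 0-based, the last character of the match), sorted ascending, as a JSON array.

Build:
Trie (insert patterns):
  0='ε' goto a→6 d→1
  1='d' goto c→2
  2='dc' goto c→3
  3='dcc' goto e→4
  4='dcce' goto e→5
  5='dccee' goto ·  [P0 ends]
  6='a' goto ·  [P1 ends]

Failure links (BFS by depth):
  n1('d'): parent n0 fail=0; on 'd' 0 → fail=0;  out ∅∪∅=∅
  n6('a'): parent n0 fail=0; on 'a' 0 → fail=0;  out {1}∪∅={1}
  n2('dc'): parent n1 fail=0; on 'c' 0 → fail=0;  out ∅∪∅=∅
  n3('dcc'): parent n2 fail=0; on 'c' 0 → fail=0;  out ∅∪∅=∅
  n4('dcce'): parent n3 fail=0; on 'e' 0 → fail=0;  out ∅∪∅=∅
  n5('dccee'): parent n4 fail=0; on 'e' 0 → fail=0;  out {0}∪∅={0}

Text stream:
pos 0 'c': at 0
pos 1 'a': at 6  ** P1@[1:1]
pos 2 'b': at 0 (via fail)
pos 3 'a': at 6  ** P1@[3:3]
pos 4 'd': at 1 (via fail)
pos 5 'e': at 0 (via fail)
pos 6 'e': at 0
pos 7 'a': at 6  ** P1@[7:7]
pos 8 'e': at 0 (via fail)
pos 9 'd': at 1
pos 10 'c': at 2
pos 11 'c': at 3
pos 12 'e': at 4
pos 13 'e': at 5  ** P0@[9:13]
pos 14 'd': at 1 (via fail)
pos 15 'c': at 2
pos 16 'c': at 3
pos 17 'e': at 4
pos 18 'e': at 5  ** P0@[14:18]
pos 19 'a': at 6 (via fail)  ** P1@[19:19]
pos 20 'c': at 0 (via fail)
pos 21 'd': at 1
pos 22 'd': at 1 (via fail)
pos 23 'e': at 0 (via fail)
pos 24 'a': at 6  ** P1@[24:24]
pos 25 'c': at 0 (via fail)
pos 26 'a': at 6  ** P1@[26:26]
pos 27 'c': at 0 (via fail)
pos 28 'b': at 0
pos 29 'a': at 6  ** P1@[29:29]
pos 30 'a': at 6 (via fail)  ** P1@[30:30]
pos 31 'd': at 1 (via fail)
pos 32 'c': at 2
pos 33 'c': at 3
pos 34 'e': at 4
pos 35 'e': at 5  ** P0@[31:35]
pos 36 'a': at 6 (via fail)  ** P1@[36:36]
pos 37 'd': at 1 (via fail)
pos 38 'd': at 1 (via fail)
pos 39 'c': at 2
pos 40 'c': at 3
pos 41 'e': at 4
pos 42 'e': at 5  ** P0@[38:42]
pos 43 'd': at 1 (via fail)
pos 44 'd': at 1 (via fail)
pos 45 'b': at 0 (via fail)
pos 46 'a': at 6  ** P1@[46:46]
pos 47 'e': at 0 (via fail)
pos 48 'd': at 1
pos 49 'd': at 1 (via fail)
pos 50 'c': at 2
pos 51 'c': at 3
pos 52 'e': at 4
pos 53 'e': at 5  ** P0@[49:53]
pos 54 'd': at 1 (via fail)
pos 55 'd': at 1 (via fail)
pos 56 'c': at 2
pos 57 'c': at 3
pos 58 'e': at 4
pos 59 'e': at 5  ** P0@[55:59]
pos 60 'd': at 1 (via fail)
pos 61 'c': at 2
pos 62 'c': at 3
pos 63 'e': at 4
pos 64 'e': at 5  ** P0@[60:64]
pos 65 'a': at 6 (via fail)  ** P1@[65:65]
pos 66 'd': at 1 (via fail)

Matches: [[1,1],[3,1],[7,1],[13,0],[18,0],[19,1],[24,1],[26,1],[29,1],[30,1],[35,0],[36,1],[42,0],[46,1],[53,0],[59,0],[64,0],[65,1]]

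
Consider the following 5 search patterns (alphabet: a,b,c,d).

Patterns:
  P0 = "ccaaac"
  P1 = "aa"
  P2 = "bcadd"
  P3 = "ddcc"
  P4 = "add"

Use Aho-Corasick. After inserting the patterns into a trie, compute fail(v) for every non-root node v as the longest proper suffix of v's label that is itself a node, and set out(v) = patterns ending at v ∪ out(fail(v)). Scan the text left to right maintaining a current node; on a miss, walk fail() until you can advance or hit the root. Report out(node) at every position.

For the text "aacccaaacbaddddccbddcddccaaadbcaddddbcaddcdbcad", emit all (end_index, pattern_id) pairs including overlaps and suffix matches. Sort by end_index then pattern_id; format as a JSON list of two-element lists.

Build automaton:
Trie (insert patterns):
  0='ε' goto a→7 b→9 c→1 d→14
  1='c' goto c→2
  2='cc' goto a→3
  3='cca' goto a→4
  4='ccaa' goto a→5
  5='ccaaa' goto c→6
  6='ccaaac' goto ·  ←P0
  7='a' goto a→8 d→18
  8='aa' goto ·  ←P1
  9='b' goto c→10
  10='bc' goto a→11
  11='bca' goto d→12
  12='bcad' goto d→13
  13='bcadd' goto ·  ←P2
  14='d' goto d→15
  15='dd' goto c→16
  16='ddc' goto c→17
  17='ddcc' goto ·  ←P3
  18='ad' goto d→19
  19='add' goto ·  ←P4

BFS fail/out derivation:
  n1('c'): parent n0 fail=0; on 'c' 0 → fail=0;  out ∅∪∅=∅
  n7('a'): parent n0 fail=0; on 'a' 0 → fail=0;  out ∅∪∅=∅
  n9('b'): parent n0 fail=0; on 'b' 0 → fail=0;  out ∅∪∅=∅
  n14('d'): parent n0 fail=0; on 'd' 0 → fail=0;  out ∅∪∅=∅
  n2('cc'): parent n1 fail=0; on 'c' 0 → fail=1;  out ∅∪∅=∅
  n8('aa'): parent n7 fail=0; on 'a' 0 → fail=7;  out {1}∪∅={1}
  n10('bc'): parent n9 fail=0; on 'c' 0 → fail=1;  out ∅∪∅=∅
  n15('dd'): parent n14 fail=0; on 'd' 0 → fail=14;  out ∅∪∅=∅
  n18('ad'): parent n7 fail=0; on 'd' 0 → fail=14;  out ∅∪∅=∅
  n3('cca'): parent n2 fail=1; on 'a' 1→0 → fail=7;  out ∅∪∅=∅
  n11('bca'): parent n10 fail=1; on 'a' 1→0 → fail=7;  out ∅∪∅=∅
  n16('ddc'): parent n15 fail=14; on 'c' 14→0 → fail=1;  out ∅∪∅=∅
  n19('add'): parent n18 fail=14; on 'd' 14 → fail=15;  out {4}∪∅={4}
  n4('ccaa'): parent n3 fail=7; on 'a' 7 → fail=8;  out ∅∪{1}={1}
  n12('bcad'): parent n11 fail=7; on 'd' 7 → fail=18;  out ∅∪∅=∅
  n17('ddcc'): parent n16 fail=1; on 'c' 1 → fail=2;  out {3}∪∅={3}
  n5('ccaaa'): parent n4 fail=8; on 'a' 8→7 → fail=8;  out ∅∪{1}={1}
  n13('bcadd'): parent n12 fail=18; on 'd' 18 → fail=19;  out {2}∪{4}={2,4}
  n6('ccaaac'): parent n5 fail=8; on 'c' 8→7→0 → fail=1;  out {0}∪∅={0}

Run:
[0] read 'a'  n0⇒n7
[1] read 'a'  n7⇒n8  ** P1@[0:1]
[2] read 'c'  n8⇒n1 ·f
[3] read 'c'  n1⇒n2
[4] read 'c'  n2⇒n2 ·f
[5] read 'a'  n2⇒n3
[6] read 'a'  n3⇒n4  ** P1@[5:6]
[7] read 'a'  n4⇒n5  ** P1@[6:7]
[8] read 'c'  n5⇒n6  ** P0@[3:8]
[9] read 'b'  n6⇒n9 ·f
[10] read 'a'  n9⇒n7 ·f
[11] read 'd'  n7⇒n18
[12] read 'd'  n18⇒n19  ** P4@[10:12]
[13] read 'd'  n19⇒n15 ·f
[14] read 'd'  n15⇒n15 ·f
[15] read 'c'  n15⇒n16
[16] read 'c'  n16⇒n17  ** P3@[13:16]
[17] read 'b'  n17⇒n9 ·f
[18] read 'd'  n9⇒n14 ·f
[19] read 'd'  n14⇒n15
[20] read 'c'  n15⇒n16
[21] read 'd'  n16⇒n14 ·f
[22] read 'd'  n14⇒n15
[23] read 'c'  n15⇒n16
[24] read 'c'  n16⇒n17  ** P3@[21:24]
[25] read 'a'  n17⇒n3 ·f
[26] read 'a'  n3⇒n4  ** P1@[25:26]
[27] read 'a'  n4⇒n5  ** P1@[26:27]
[28] read 'd'  n5⇒n18 ·f
[29] read 'b'  n18⇒n9 ·f
[30] read 'c'  n9⇒n10
[31] read 'a'  n10⇒n11
[32] read 'd'  n11⇒n12
[33] read 'd'  n12⇒n13  ** P2@[29:33],P4@[31:33]
[34] read 'd'  n13⇒n15 ·f
[35] read 'd'  n15⇒n15 ·f
[36] read 'b'  n15⇒n9 ·f
[37] read 'c'  n9⇒n10
[38] read 'a'  n10⇒n11
[39] read 'd'  n11⇒n12
[40] read 'd'  n12⇒n13  ** P2@[36:40],P4@[38:40]
[41] read 'c'  n13⇒n16 ·f
[42] read 'd'  n16⇒n14 ·f
[43] read 'b'  n14⇒n9 ·f
[44] read 'c'  n9⇒n10
[45] read 'a'  n10⇒n11
[46] read 'd'  n11⇒n12

Matches: [[1,1],[6,1],[7,1],[8,0],[12,4],[16,3],[24,3],[26,1],[27,1],[33,2],[33,4],[40,2],[40,4]]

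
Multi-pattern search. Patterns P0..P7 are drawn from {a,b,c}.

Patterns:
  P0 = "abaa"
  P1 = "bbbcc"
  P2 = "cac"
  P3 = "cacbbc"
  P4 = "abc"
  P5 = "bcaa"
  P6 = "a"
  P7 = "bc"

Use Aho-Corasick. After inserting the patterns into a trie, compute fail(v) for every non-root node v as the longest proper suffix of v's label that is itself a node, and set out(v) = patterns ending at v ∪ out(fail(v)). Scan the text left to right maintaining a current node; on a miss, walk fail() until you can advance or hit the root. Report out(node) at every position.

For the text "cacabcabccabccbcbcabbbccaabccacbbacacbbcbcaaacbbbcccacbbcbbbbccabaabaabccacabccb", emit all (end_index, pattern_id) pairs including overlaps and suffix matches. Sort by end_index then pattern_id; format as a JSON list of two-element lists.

Build:
Trie nodes:
  n0 'ε': a→1 b→5 c→10
  n1 'a': b→2  ←P6
  n2 'ab': a→3 c→16
  n3 'aba': a→4
  n4 'abaa': ·  ←P0
  n5 'b': b→6 c→17
  n6 'bb': b→7
  n7 'bbb': c→8
  n8 'bbbc': c→9
  n9 'bbbcc': ·  ←P1
  n10 'c': a→11
  n11 'ca': c→12
  n12 'cac': b→13  ←P2
  n13 'cacb': b→14
  n14 'cacbb': c→15
  n15 'cacbbc': ·  ←P3
  n16 'abc': ·  ←P4
  n17 'bc': a→18  ←P7
  n18 'bca': a→19
  n19 'bcaa': ·  ←P5

BFS fail/out derivation:
  n1('a'): parent n0 fail=0; on 'a' 0 → fail=0;  out {6}∪∅={6}
  n5('b'): parent n0 fail=0; on 'b' 0 → fail=0;  out ∅∪∅=∅
  n10('c'): parent n0 fail=0; on 'c' 0 → fail=0;  out ∅∪∅=∅
  n2('ab'): parent n1 fail=0; on 'b' 0 → fail=5;  out ∅∪∅=∅
  n6('bb'): parent n5 fail=0; on 'b' 0 → fail=5;  out ∅∪∅=∅
  n11('ca'): parent n10 fail=0; on 'a' 0 → fail=1;  out ∅∪{6}={6}
  n17('bc'): parent n5 fail=0; on 'c' 0 → fail=10;  out {7}∪∅={7}
  n3('aba'): parent n2 fail=5; on 'a' 5→0 → fail=1;  out ∅∪{6}={6}
  n7('bbb'): parent n6 fail=5; on 'b' 5 → fail=6;  out ∅∪∅=∅
  n12('cac'): parent n11 fail=1; on 'c' 1→0 → fail=10;  out {2}∪∅={2}
  n16('abc'): parent n2 fail=5; on 'c' 5 → fail=17;  out {4}∪{7}={4,7}
  n18('bca'): parent n17 fail=10; on 'a' 10 → fail=11;  out ∅∪{6}={6}
  n4('abaa'): parent n3 fail=1; on 'a' 1→0 → fail=1;  out {0}∪{6}={0,6}
  n8('bbbc'): parent n7 fail=6; on 'c' 6→5 → fail=17;  out ∅∪{7}={7}
  n13('cacb'): parent n12 fail=10; on 'b' 10→0 → fail=5;  out ∅∪∅=∅
  n19('bcaa'): parent n18 fail=11; on 'a' 11→1→0 → fail=1;  out {5}∪{6}={5,6}
  n9('bbbcc'): parent n8 fail=17; on 'c' 17→10→0 → fail=10;  out {1}∪∅={1}
  n14('cacbb'): parent n13 fail=5; on 'b' 5 → fail=6;  out ∅∪∅=∅
  n15('cacbbc'): parent n14 fail=6; on 'c' 6→5 → fail=17;  out {3}∪{7}={3,7}

Run:
i=0 'c': node 0→10
i=1 'a': node 10→11  ** P6@[1:1]
i=2 'c': node 11→12  ** P2@[0:2]
i=3 'a': node 12→11 (via fail)  ** P6@[3:3]
i=4 'b': node 11→2 (via fail)
i=5 'c': node 2→16  ** P4@[3:5],P7@[4:5]
i=6 'a': node 16→18 (via fail)  ** P6@[6:6]
i=7 'b': node 18→2 (via fail)
i=8 'c': node 2→16  ** P4@[6:8],P7@[7:8]
i=9 'c': node 16→10 (via fail)
i=10 'a': node 10→11  ** P6@[10:10]
i=11 'b': node 11→2 (via fail)
i=12 'c': node 2→16  ** P4@[10:12],P7@[11:12]
i=13 'c': node 16→10 (via fail)
i=14 'b': node 10→5 (via fail)
i=15 'c': node 5→17  ** P7@[14:15]
i=16 'b': node 17→5 (via fail)
i=17 'c': node 5→17  ** P7@[16:17]
i=18 'a': node 17→18  ** P6@[18:18]
i=19 'b': node 18→2 (via fail)
i=20 'b': node 2→6 (via fail)
i=21 'b': node 6→7
i=22 'c': node 7→8  ** P7@[21:22]
i=23 'c': node 8→9  ** P1@[19:23]
i=24 'a': node 9→11 (via fail)  ** P6@[24:24]
i=25 'a': node 11→1 (via fail)  ** P6@[25:25]
i=26 'b': node 1→2
i=27 'c': node 2→16  ** P4@[25:27],P7@[26:27]
i=28 'c': node 16→10 (via fail)
i=29 'a': node 10→11  ** P6@[29:29]
i=30 'c': node 11→12  ** P2@[28:30]
i=31 'b': node 12→13
i=32 'b': node 13→14
i=33 'a': node 14→1 (via fail)  ** P6@[33:33]
i=34 'c': node 1→10 (via fail)
i=35 'a': node 10→11  ** P6@[35:35]
i=36 'c': node 11→12  ** P2@[34:36]
i=37 'b': node 12→13
i=38 'b': node 13→14
i=39 'c': node 14→15  ** P3@[34:39],P7@[38:39]
i=40 'b': node 15→5 (via fail)
i=41 'c': node 5→17  ** P7@[40:41]
i=42 'a': node 17→18  ** P6@[42:42]
i=43 'a': node 18→19  ** P5@[40:43],P6@[43:43]
i=44 'a': node 19→1 (via fail)  ** P6@[44:44]
i=45 'c': node 1→10 (via fail)
i=46 'b': node 10→5 (via fail)
i=47 'b': node 5→6
i=48 'b': node 6→7
i=49 'c': node 7→8  ** P7@[48:49]
i=50 'c': node 8→9  ** P1@[46:50]
i=51 'c': node 9→10 (via fail)
i=52 'a': node 10→11  ** P6@[52:52]
i=53 'c': node 11→12  ** P2@[51:53]
i=54 'b': node 12→13
i=55 'b': node 13→14
i=56 'c': node 14→15  ** P3@[51:56],P7@[55:56]
i=57 'b': node 15→5 (via fail)
i=58 'b': node 5→6
i=59 'b': node 6→7
i=60 'b': node 7→7 (via fail)
i=61 'c': node 7→8  ** P7@[60:61]
i=62 'c': node 8→9  ** P1@[58:62]
i=63 'a': node 9→11 (via fail)  ** P6@[63:63]
i=64 'b': node 11→2 (via fail)
i=65 'a': node 2→3  ** P6@[65:65]
i=66 'a': node 3→4  ** P0@[63:66],P6@[66:66]
i=67 'b': node 4→2 (via fail)
i=68 'a': node 2→3  ** P6@[68:68]
i=69 'a': node 3→4  ** P0@[66:69],P6@[69:69]
i=70 'b': node 4→2 (via fail)
i=71 'c': node 2→16  ** P4@[69:71],P7@[70:71]
i=72 'c': node 16→10 (via fail)
i=73 'a': node 10→11  ** P6@[73:73]
i=74 'c': node 11→12  ** P2@[72:74]
i=75 'a': node 12→11 (via fail)  ** P6@[75:75]
i=76 'b': node 11→2 (via fail)
i=77 'c': node 2→16  ** P4@[75:77],P7@[76:77]
i=78 'c': node 16→10 (via fail)
i=79 'b': node 10→5 (via fail)

Result: [[1,6],[2,2],[3,6],[5,4],[5,7],[6,6],[8,4],[8,7],[10,6],[12,4],[12,7],[15,7],[17,7],[18,6],[22,7],[23,1],[24,6],[25,6],[27,4],[27,7],[29,6],[30,2],[33,6],[35,6],[36,2],[39,3],[39,7],[41,7],[42,6],[43,5],[43,6],[44,6],[49,7],[50,1],[52,6],[53,2],[56,3],[56,7],[61,7],[62,1],[63,6],[65,6],[66,0],[66,6],[68,6],[69,0],[69,6],[71,4],[71,7],[73,6],[74,2],[75,6],[77,4],[77,7]]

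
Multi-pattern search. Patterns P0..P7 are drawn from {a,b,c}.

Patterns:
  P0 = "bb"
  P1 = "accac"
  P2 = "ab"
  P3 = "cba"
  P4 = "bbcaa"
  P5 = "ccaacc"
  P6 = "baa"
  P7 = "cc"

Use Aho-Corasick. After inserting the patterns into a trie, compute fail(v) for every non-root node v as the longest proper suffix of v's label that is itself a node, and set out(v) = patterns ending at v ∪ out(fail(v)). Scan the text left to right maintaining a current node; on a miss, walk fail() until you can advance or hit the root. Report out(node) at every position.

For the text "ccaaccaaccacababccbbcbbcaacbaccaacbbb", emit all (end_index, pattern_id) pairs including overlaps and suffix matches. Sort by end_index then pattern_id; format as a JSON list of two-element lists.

Build automaton:
Trie (insert patterns):
  n0 'ε': a→3 b→1 c→9
  n1 'b': a→20 b→2
  n2 'bb': c→12  [P0 ends]
  n3 'a': b→8 c→4
  n4 'ac': c→5
  n5 'acc': a→6
  n6 'acca': c→7
  n7 'accac': ·  [P1 ends]
  n8 'ab': ·  [P2 ends]
  n9 'c': b→10 c→15
  n10 'cb': a→11
  n11 'cba': ·  [P3 ends]
  n12 'bbc': a→13
  n13 'bbca': a→14
  n14 'bbcaa': ·  [P4 ends]
  n15 'cc': a→16  [P7 ends]
  n16 'cca': a→17
  n17 'ccaa': c→18
  n18 'ccaac': c→19
  n19 'ccaacc': ·  [P5 ends]
  n20 'ba': a→21
  n21 'baa': ·  [P6 ends]

BFS fail/out derivation:
  n1('b'): parent n0 fail=0; on 'b' 0 → fail=0;  out ∅∪∅=∅
  n3('a'): parent n0 fail=0; on 'a' 0 → fail=0;  out ∅∪∅=∅
  n9('c'): parent n0 fail=0; on 'c' 0 → fail=0;  out ∅∪∅=∅
  n2('bb'): parent n1 fail=0; on 'b' 0 → fail=1;  out {0}∪∅={0}
  n4('ac'): parent n3 fail=0; on 'c' 0 → fail=9;  out ∅∪∅=∅
  n8('ab'): parent n3 fail=0; on 'b' 0 → fail=1;  out {2}∪∅={2}
  n10('cb'): parent n9 fail=0; on 'b' 0 → fail=1;  out ∅∪∅=∅
  n15('cc'): parent n9 fail=0; on 'c' 0 → fail=9;  out {7}∪∅={7}
  n20('ba'): parent n1 fail=0; on 'a' 0 → fail=3;  out ∅∪∅=∅
  n5('acc'): parent n4 fail=9; on 'c' 9 → fail=15;  out ∅∪{7}={7}
  n11('cba'): parent n10 fail=1; on 'a' 1 → fail=20;  out {3}∪∅={3}
  n12('bbc'): parent n2 fail=1; on 'c' 1→0 → fail=9;  out ∅∪∅=∅
  n16('cca'): parent n15 fail=9; on 'a' 9→0 → fail=3;  out ∅∪∅=∅
  n21('baa'): parent n20 fail=3; on 'a' 3→0 → fail=3;  out {6}∪∅={6}
  n6('acca'): parent n5 fail=15; on 'a' 15 → fail=16;  out ∅∪∅=∅
  n13('bbca'): parent n12 fail=9; on 'a' 9→0 → fail=3;  out ∅∪∅=∅
  n17('ccaa'): parent n16 fail=3; on 'a' 3→0 → fail=3;  out ∅∪∅=∅
  n7('accac'): parent n6 fail=16; on 'c' 16→3 → fail=4;  out {1}∪∅={1}
  n14('bbcaa'): parent n13 fail=3; on 'a' 3→0 → fail=3;  out {4}∪∅={4}
  n18('ccaac'): parent n17 fail=3; on 'c' 3 → fail=4;  out ∅∪∅=∅
  n19('ccaacc'): parent n18 fail=4; on 'c' 4 → fail=5;  out {5}∪{7}={5,7}

Scan:
[0] read 'c'  n0⇒n9
[1] read 'c'  n9⇒n15  emit P7@[0:1]
[2] read 'a'  n15⇒n16
[3] read 'a'  n16⇒n17
[4] read 'c'  n17⇒n18
[5] read 'c'  n18⇒n19  emit P5@[0:5],P7@[4:5]
[6] read 'a'  n19⇒n6 (fail-walked)
[7] read 'a'  n6⇒n17 (fail-walked)
[8] read 'c'  n17⇒n18
[9] read 'c'  n18⇒n19  emit P5@[4:9],P7@[8:9]
[10] read 'a'  n19⇒n6 (fail-walked)
[11] read 'c'  n6⇒n7  emit P1@[7:11]
[12] read 'a'  n7⇒n3 (fail-walked)
[13] read 'b'  n3⇒n8  emit P2@[12:13]
[14] read 'a'  n8⇒n20 (fail-walked)
[15] read 'b'  n20⇒n8 (fail-walked)  emit P2@[14:15]
[16] read 'c'  n8⇒n9 (fail-walked)
[17] read 'c'  n9⇒n15  emit P7@[16:17]
[18] read 'b'  n15⇒n10 (fail-walked)
[19] read 'b'  n10⇒n2 (fail-walked)  emit P0@[18:19]
[20] read 'c'  n2⇒n12
[21] read 'b'  n12⇒n10 (fail-walked)
[22] read 'b'  n10⇒n2 (fail-walked)  emit P0@[21:22]
[23] read 'c'  n2⇒n12
[24] read 'a'  n12⇒n13
[25] read 'a'  n13⇒n14  emit P4@[21:25]
[26] read 'c'  n14⇒n4 (fail-walked)
[27] read 'b'  n4⇒n10 (fail-walked)
[28] read 'a'  n10⇒n11  emit P3@[26:28]
[29] read 'c'  n11⇒n4 (fail-walked)
[30] read 'c'  n4⇒n5  emit P7@[29:30]
[31] read 'a'  n5⇒n6
[32] read 'a'  n6⇒n17 (fail-walked)
[33] read 'c'  n17⇒n18
[34] read 'b'  n18⇒n10 (fail-walked)
[35] read 'b'  n10⇒n2 (fail-walked)  emit P0@[34:35]
[36] read 'b'  n2⇒n2 (fail-walked)  emit P0@[35:36]

Result: [[1,7],[5,5],[5,7],[9,5],[9,7],[11,1],[13,2],[15,2],[17,7],[19,0],[22,0],[25,4],[28,3],[30,7],[35,0],[36,0]]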